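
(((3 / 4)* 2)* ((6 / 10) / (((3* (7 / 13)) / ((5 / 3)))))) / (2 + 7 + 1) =13 / 140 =0.09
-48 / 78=-0.62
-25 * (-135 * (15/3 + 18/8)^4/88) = 2387073375/22528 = 105960.29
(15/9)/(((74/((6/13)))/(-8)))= -40/481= -0.08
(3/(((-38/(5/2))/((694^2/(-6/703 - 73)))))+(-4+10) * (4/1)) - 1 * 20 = 13406459/10265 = 1306.04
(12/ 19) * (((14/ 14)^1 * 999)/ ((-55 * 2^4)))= -2997/ 4180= -0.72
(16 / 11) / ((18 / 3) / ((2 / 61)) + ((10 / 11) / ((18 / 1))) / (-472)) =67968 / 8551219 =0.01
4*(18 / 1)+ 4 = 76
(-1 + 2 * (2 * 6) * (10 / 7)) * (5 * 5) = 5825 / 7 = 832.14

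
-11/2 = -5.50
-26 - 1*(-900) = 874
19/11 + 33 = 34.73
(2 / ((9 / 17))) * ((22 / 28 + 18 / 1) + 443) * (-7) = -36635 / 3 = -12211.67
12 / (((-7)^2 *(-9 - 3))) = -1 / 49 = -0.02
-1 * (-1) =1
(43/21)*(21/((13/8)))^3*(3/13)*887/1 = 25835798016/28561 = 904583.10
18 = 18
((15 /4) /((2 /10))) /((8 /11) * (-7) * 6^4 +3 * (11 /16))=-1100 /386951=-0.00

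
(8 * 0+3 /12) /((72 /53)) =53 /288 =0.18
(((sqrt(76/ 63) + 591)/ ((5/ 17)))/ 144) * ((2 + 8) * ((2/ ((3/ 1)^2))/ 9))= 17 * sqrt(133)/ 30618 + 3349/ 972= 3.45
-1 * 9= -9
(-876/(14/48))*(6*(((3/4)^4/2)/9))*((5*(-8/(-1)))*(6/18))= -29565/7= -4223.57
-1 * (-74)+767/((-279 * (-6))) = 124643/1674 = 74.46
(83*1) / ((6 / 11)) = 152.17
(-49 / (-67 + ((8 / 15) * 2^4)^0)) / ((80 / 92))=1127 / 1320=0.85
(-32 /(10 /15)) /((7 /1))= -48 /7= -6.86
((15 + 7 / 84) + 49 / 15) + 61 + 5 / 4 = 403 / 5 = 80.60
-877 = -877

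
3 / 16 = 0.19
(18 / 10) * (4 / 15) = 12 / 25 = 0.48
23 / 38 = 0.61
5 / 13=0.38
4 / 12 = 1 / 3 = 0.33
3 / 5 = 0.60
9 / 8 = 1.12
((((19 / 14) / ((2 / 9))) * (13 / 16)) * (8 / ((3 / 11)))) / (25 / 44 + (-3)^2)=89661 / 5894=15.21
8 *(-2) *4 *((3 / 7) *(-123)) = 23616 / 7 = 3373.71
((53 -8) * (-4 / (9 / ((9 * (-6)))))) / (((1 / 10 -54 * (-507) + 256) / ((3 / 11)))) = 32400 / 3039751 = 0.01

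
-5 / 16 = -0.31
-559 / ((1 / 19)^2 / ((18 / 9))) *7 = -2825186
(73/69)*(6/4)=1.59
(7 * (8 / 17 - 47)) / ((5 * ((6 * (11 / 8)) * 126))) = -1582 / 25245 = -0.06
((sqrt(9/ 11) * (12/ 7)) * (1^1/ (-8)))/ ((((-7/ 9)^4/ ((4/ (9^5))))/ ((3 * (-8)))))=0.00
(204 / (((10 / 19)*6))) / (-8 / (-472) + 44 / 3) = 57171 / 12995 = 4.40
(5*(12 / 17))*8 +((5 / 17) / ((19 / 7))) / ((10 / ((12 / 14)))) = 9123 / 323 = 28.24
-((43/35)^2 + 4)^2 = -45549001/1500625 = -30.35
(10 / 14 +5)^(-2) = 49 / 1600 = 0.03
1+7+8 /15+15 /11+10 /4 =4091 /330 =12.40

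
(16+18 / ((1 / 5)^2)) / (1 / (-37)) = -17242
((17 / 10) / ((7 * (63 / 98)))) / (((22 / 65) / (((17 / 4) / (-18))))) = -3757 / 14256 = -0.26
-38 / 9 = -4.22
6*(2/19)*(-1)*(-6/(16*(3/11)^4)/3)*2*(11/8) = 161051/4104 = 39.24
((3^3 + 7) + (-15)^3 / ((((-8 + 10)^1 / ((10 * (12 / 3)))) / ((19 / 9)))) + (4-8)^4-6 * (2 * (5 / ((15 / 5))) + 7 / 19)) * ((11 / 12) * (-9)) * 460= 10255653540 / 19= 539771238.95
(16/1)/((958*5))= 8/2395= 0.00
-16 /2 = -8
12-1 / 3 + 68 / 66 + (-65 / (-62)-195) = -181.25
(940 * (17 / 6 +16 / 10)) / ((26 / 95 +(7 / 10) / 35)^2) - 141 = 11250128257 / 233523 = 48175.68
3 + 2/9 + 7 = 92/9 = 10.22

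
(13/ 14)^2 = 169/ 196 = 0.86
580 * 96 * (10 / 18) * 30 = 928000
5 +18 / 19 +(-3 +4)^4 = 132 / 19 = 6.95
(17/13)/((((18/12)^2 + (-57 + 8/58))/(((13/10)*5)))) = -986/6335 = -0.16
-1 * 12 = -12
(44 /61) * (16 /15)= 704 /915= 0.77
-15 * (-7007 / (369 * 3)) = 94.95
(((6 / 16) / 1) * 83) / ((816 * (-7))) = -83 / 15232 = -0.01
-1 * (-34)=34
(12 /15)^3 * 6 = 384 /125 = 3.07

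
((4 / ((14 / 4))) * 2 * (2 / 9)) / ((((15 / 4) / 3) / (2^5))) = 4096 / 315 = 13.00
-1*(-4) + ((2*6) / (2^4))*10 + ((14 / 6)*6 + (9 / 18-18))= 8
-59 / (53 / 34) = -2006 / 53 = -37.85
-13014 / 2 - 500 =-7007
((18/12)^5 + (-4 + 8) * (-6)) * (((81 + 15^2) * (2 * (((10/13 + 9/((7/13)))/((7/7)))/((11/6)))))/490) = -10954035/56056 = -195.41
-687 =-687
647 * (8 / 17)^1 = 5176 / 17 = 304.47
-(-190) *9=1710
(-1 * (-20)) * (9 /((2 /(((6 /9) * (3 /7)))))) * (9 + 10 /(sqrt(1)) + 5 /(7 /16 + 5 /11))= 695340 /1099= 632.70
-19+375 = 356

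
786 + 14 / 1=800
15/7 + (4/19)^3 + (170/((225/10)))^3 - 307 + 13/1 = 4881719135/35001477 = 139.47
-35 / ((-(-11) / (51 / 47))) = -1785 / 517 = -3.45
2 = 2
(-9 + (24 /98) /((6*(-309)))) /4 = -136271 /60564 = -2.25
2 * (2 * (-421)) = -1684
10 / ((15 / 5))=10 / 3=3.33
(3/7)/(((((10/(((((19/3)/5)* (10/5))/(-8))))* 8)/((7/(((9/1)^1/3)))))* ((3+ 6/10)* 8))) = -19/138240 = -0.00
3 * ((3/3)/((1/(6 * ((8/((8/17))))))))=306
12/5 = 2.40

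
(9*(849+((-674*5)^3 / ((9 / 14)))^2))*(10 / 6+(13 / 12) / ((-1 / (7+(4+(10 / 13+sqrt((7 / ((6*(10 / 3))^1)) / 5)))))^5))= -8721023103251524692432725000.00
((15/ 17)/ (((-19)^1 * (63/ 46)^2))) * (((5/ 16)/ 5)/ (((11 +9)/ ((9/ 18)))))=-529/ 13674528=-0.00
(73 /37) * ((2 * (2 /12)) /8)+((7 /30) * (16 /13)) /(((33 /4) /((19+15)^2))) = 76804009 /1904760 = 40.32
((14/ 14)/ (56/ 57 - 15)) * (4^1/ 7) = -228/ 5593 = -0.04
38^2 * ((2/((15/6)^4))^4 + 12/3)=881349170393744/152587890625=5776.01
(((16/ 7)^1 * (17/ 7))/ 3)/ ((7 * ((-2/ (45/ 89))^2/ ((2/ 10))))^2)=929475/ 150644120641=0.00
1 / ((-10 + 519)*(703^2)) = 1 / 251552381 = 0.00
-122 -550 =-672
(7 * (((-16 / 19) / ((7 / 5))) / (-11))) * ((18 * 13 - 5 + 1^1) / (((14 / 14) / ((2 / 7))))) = 36800 / 1463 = 25.15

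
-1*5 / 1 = -5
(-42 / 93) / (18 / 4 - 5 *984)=28 / 304761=0.00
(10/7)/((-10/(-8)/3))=24/7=3.43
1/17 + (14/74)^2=2202/23273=0.09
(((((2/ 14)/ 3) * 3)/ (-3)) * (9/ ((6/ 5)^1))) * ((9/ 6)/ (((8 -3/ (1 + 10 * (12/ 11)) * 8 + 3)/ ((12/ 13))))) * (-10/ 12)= 0.05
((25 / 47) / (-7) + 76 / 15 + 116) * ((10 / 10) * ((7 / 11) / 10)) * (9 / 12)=597089 / 103400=5.77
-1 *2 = -2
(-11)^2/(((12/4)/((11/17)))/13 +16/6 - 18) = -51909/6425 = -8.08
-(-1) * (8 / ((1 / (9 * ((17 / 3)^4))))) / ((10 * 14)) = 167042 / 315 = 530.29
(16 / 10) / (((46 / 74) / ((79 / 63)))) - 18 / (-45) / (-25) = 581702 / 181125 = 3.21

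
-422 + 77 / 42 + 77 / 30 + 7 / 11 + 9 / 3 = -22768 / 55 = -413.96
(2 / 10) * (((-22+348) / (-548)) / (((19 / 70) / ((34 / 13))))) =-38794 / 33839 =-1.15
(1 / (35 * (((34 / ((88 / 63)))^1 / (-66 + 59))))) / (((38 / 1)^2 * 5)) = -11 / 9665775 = -0.00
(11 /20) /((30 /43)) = 473 /600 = 0.79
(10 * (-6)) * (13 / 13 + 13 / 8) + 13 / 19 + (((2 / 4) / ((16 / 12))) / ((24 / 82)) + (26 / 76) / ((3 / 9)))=-93941 / 608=-154.51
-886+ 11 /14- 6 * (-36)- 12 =-9537 /14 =-681.21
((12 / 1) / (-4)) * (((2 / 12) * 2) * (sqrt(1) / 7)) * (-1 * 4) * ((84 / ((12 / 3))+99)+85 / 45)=4388 / 63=69.65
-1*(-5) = 5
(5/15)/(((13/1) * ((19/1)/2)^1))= 2/741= 0.00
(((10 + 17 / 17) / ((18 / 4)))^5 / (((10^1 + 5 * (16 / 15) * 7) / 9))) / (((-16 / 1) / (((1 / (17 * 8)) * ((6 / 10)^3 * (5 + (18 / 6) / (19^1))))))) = -7891499 / 928786500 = -0.01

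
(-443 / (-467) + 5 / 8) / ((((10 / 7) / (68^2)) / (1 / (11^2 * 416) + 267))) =159841423126721 / 117534560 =1359952.54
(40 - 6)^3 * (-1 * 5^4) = -24565000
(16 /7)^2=5.22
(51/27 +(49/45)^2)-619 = -615.93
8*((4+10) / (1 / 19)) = 2128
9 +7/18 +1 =187/18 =10.39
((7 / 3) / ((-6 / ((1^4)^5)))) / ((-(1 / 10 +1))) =35 / 99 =0.35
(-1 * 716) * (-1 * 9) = 6444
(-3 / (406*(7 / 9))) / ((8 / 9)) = -243 / 22736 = -0.01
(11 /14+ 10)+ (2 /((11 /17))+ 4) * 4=6029 /154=39.15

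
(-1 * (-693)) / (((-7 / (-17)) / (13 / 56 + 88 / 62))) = 4825161 / 1736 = 2779.47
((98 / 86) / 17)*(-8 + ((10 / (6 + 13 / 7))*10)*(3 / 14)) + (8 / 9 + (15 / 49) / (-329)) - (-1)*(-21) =-23876270414 / 1166660649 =-20.47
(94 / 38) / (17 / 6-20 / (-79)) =22278 / 27797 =0.80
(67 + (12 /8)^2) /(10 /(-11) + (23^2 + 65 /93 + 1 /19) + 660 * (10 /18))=5384049 /69624044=0.08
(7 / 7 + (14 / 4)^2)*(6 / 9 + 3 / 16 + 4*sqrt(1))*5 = 61745 / 192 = 321.59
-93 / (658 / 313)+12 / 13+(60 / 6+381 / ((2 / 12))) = 19269463 / 8554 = 2252.68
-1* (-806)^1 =806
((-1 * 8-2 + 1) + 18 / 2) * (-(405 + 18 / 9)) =0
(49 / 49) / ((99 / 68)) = 68 / 99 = 0.69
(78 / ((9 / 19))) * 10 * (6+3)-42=14778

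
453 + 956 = 1409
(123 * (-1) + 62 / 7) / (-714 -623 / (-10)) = 7990 / 45619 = 0.18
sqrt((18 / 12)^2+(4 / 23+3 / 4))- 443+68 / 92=-10172 / 23+sqrt(1679) / 23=-440.48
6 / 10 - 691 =-3452 / 5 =-690.40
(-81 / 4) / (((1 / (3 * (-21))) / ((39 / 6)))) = 66339 / 8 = 8292.38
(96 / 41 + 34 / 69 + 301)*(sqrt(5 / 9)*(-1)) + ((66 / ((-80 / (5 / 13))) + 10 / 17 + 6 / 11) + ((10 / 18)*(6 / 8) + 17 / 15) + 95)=9467907 / 97240 - 859547*sqrt(5) / 8487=-129.10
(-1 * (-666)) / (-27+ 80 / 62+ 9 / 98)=-2023308 / 77827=-26.00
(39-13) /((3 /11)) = 286 /3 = 95.33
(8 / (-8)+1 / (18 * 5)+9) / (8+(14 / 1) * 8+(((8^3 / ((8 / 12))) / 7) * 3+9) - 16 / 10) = 5047 / 287622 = 0.02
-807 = -807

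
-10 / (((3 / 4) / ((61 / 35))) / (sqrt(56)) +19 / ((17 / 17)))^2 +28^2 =1324842700800 *sqrt(14) / 29562810987422449 +23176424877202876176 / 29562810987422449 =783.97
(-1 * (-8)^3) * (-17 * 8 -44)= -92160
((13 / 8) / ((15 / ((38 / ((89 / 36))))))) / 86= 741 / 38270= 0.02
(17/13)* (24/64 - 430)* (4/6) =-58429/156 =-374.54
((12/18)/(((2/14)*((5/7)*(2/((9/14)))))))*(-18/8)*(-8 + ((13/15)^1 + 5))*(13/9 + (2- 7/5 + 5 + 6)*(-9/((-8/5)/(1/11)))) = 20447/275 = 74.35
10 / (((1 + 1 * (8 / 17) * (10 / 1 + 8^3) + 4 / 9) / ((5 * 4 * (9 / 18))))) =3060 / 7561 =0.40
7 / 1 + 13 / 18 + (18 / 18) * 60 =1219 / 18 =67.72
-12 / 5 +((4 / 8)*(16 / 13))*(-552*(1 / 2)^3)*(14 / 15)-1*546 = -588.03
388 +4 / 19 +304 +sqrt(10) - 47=sqrt(10) +12259 / 19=648.37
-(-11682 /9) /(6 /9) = 1947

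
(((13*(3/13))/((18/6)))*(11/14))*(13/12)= 143/168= 0.85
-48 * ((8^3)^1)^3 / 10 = -3221225472 / 5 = -644245094.40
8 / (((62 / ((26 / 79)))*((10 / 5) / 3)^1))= 0.06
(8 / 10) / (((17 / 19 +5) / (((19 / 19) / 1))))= 19 / 140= 0.14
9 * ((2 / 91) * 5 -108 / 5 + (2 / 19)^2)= -31752342 / 164255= -193.31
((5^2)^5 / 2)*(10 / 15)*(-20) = -195312500 / 3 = -65104166.67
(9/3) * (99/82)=297/82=3.62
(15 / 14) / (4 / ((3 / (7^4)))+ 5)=45 / 134666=0.00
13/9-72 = -635/9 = -70.56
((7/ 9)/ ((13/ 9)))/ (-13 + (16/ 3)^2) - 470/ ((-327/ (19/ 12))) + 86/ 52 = 7027649/ 1772667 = 3.96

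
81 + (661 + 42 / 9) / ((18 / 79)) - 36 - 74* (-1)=3040.54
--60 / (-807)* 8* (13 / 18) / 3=-1040 / 7263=-0.14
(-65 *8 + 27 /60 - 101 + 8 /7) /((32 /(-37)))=716.19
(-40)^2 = 1600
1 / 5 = 0.20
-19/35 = -0.54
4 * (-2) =-8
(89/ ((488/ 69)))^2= 37711881/ 238144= 158.36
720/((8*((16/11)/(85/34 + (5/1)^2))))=27225/16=1701.56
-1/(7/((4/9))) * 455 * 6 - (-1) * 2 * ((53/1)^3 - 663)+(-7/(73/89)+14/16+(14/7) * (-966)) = 515639893/1752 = 294315.01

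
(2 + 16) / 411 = 6 / 137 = 0.04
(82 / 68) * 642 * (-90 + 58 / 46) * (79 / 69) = -707355493 / 8993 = -78656.23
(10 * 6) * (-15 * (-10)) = 9000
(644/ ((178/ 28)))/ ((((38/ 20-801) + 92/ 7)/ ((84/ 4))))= -2.71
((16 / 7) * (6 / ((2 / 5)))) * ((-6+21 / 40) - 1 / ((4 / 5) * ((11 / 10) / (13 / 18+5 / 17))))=-127522 / 561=-227.31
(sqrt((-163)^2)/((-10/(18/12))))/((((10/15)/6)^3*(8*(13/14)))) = -2495367/1040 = -2399.39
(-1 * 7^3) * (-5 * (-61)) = -104615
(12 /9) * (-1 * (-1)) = 4 /3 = 1.33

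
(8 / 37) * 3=24 / 37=0.65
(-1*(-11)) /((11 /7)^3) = 343 /121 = 2.83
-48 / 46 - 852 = -19620 / 23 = -853.04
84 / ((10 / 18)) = 756 / 5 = 151.20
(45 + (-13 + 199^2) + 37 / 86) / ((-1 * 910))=-97385 / 2236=-43.55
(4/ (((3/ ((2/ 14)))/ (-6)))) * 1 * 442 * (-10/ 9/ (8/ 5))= 22100/ 63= 350.79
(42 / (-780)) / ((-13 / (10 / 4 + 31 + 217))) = 1.04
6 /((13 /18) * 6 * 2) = 9 /13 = 0.69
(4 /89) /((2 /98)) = 196 /89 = 2.20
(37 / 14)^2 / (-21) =-1369 / 4116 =-0.33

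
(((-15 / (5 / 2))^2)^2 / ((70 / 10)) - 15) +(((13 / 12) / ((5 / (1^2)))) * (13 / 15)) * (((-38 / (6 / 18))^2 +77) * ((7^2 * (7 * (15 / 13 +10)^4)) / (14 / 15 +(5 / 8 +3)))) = 5550082609227089 / 1941303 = 2858947113.99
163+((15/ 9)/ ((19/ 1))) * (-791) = 5336/ 57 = 93.61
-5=-5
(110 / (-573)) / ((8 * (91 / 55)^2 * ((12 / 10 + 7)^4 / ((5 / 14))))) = -519921875 / 750863270074008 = -0.00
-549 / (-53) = 549 / 53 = 10.36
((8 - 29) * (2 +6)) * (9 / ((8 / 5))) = -945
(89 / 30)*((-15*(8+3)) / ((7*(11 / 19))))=-1691 / 14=-120.79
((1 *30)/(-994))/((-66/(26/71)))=0.00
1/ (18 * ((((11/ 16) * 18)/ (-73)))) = -292/ 891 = -0.33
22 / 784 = 11 / 392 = 0.03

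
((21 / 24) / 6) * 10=35 / 24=1.46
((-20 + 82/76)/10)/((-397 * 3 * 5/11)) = 7909/2262900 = 0.00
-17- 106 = -123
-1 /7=-0.14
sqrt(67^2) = 67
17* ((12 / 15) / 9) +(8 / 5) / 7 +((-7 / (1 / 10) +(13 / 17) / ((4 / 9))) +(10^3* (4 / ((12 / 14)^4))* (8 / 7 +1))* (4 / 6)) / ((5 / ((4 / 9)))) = 81258403 / 86751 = 936.69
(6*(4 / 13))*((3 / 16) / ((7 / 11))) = 99 / 182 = 0.54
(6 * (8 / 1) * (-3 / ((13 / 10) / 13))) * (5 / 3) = -2400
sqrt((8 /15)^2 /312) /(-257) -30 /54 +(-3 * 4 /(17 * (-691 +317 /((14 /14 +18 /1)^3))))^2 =-0.56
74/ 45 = 1.64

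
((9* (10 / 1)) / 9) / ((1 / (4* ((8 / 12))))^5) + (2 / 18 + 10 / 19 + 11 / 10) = 62339417 / 46170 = 1350.21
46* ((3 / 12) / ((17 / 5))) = 115 / 34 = 3.38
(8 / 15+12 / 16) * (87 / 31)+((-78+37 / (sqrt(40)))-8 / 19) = -881373 / 11780+37 * sqrt(10) / 20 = -68.97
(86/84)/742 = 43/31164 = 0.00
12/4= 3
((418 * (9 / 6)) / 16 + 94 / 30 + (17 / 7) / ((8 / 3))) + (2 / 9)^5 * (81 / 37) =653025259 / 15104880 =43.23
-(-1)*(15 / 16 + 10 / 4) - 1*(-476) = 7671 / 16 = 479.44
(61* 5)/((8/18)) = 2745/4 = 686.25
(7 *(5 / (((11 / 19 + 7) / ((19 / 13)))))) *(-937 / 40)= -158.11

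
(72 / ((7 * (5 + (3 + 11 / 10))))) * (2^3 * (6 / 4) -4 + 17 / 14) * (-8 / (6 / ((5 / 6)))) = -51600 / 4459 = -11.57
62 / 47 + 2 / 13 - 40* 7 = -170180 / 611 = -278.53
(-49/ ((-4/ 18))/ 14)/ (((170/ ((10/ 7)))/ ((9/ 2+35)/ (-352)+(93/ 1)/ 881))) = -37143/ 42175232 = -0.00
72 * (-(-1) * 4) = 288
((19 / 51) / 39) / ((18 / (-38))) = -361 / 17901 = -0.02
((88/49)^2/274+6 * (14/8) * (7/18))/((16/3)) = 16164377/21051968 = 0.77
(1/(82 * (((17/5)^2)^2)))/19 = 625/130125718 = 0.00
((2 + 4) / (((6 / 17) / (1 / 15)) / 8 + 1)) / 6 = 68 / 113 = 0.60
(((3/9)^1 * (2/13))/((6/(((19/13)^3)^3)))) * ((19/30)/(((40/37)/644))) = 36522761697720557/372217927992300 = 98.12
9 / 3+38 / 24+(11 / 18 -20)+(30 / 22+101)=34673 / 396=87.56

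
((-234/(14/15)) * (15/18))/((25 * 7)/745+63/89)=-38788425/175028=-221.61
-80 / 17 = -4.71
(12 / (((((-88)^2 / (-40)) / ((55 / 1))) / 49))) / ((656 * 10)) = -0.03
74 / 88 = 37 / 44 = 0.84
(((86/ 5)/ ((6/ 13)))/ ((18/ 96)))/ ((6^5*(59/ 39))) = 7267/ 430110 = 0.02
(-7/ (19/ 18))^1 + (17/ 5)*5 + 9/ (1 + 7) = 1747/ 152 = 11.49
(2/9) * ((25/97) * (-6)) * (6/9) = -200/873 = -0.23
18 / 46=9 / 23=0.39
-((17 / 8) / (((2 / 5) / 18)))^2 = -585225 / 64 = -9144.14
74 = 74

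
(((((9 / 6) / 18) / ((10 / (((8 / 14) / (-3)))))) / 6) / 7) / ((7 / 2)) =-1 / 92610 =-0.00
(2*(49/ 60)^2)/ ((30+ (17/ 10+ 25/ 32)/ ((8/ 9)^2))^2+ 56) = 1258815488/ 1089316791441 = 0.00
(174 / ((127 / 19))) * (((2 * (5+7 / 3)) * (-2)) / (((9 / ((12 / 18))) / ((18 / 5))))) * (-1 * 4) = 814.50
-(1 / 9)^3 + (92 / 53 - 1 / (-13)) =909832 / 502281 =1.81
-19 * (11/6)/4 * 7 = -60.96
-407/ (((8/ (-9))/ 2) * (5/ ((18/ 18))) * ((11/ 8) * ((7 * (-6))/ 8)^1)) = -888/ 35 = -25.37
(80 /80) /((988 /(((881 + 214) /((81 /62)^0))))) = 1095 /988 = 1.11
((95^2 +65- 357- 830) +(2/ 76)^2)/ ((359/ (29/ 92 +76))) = 3483616591/ 2073584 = 1680.00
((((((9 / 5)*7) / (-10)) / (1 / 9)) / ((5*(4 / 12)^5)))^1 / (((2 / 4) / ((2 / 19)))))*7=-1928934 / 2375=-812.18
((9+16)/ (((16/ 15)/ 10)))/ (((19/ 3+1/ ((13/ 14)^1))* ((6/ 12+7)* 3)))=1625/ 1156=1.41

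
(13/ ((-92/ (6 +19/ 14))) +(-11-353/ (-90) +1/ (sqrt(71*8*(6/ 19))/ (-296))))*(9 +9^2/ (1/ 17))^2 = -47384568*sqrt(4047)/ 71-3586491909/ 230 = -58050039.85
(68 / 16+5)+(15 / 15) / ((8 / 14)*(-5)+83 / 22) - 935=-521507 / 564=-924.66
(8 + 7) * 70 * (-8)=-8400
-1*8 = -8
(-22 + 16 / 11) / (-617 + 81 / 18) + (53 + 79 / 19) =14642438 / 256025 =57.19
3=3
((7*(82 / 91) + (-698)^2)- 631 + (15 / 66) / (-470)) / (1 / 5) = 65405990475 / 26884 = 2432896.54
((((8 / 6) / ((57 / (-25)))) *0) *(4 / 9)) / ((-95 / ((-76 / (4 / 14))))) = 0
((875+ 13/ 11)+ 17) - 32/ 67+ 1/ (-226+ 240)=9211659/ 10318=892.78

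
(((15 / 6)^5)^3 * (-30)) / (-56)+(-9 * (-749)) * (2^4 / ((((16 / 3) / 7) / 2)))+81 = 717603557187 / 917504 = 782125.81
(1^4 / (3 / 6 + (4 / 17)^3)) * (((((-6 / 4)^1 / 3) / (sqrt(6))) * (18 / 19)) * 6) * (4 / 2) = -176868 * sqrt(6) / 95779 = -4.52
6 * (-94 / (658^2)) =-3 / 2303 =-0.00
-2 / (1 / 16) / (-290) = 16 / 145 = 0.11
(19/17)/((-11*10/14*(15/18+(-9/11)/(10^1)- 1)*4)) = 399/2788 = 0.14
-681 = -681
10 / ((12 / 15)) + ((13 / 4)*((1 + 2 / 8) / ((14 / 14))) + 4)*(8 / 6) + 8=125 / 4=31.25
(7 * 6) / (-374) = -21 / 187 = -0.11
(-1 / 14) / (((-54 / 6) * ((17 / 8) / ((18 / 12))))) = 2 / 357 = 0.01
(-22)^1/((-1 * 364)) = 0.06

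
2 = 2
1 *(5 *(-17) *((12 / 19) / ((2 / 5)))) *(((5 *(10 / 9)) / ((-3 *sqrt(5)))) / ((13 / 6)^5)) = 7344000 *sqrt(5) / 7054567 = 2.33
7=7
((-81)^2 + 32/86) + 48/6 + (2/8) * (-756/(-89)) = 25149114/3827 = 6571.50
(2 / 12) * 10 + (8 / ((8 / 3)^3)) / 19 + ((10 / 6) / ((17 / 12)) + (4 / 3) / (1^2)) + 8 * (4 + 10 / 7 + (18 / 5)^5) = 2208961423601 / 452200000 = 4884.92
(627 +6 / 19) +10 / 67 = 627.47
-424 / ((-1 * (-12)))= -106 / 3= -35.33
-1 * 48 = -48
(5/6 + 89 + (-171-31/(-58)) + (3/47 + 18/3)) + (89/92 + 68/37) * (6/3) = -479910959/6959478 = -68.96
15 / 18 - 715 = -4285 / 6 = -714.17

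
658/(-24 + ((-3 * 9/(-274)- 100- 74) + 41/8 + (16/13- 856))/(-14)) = 131252576/9796151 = 13.40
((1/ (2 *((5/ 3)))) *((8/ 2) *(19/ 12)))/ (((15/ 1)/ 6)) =19/ 25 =0.76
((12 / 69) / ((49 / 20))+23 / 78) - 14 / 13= -62507 / 87906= -0.71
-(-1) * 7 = 7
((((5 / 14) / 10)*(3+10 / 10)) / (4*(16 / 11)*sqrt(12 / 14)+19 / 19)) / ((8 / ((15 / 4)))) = -1815 / 759328+330*sqrt(42) / 166103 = 0.01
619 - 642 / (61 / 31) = 17857 / 61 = 292.74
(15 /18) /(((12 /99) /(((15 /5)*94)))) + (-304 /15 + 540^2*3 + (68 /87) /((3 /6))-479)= 508219807 /580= 876241.05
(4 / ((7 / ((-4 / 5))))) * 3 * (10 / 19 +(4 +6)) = -1920 / 133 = -14.44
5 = 5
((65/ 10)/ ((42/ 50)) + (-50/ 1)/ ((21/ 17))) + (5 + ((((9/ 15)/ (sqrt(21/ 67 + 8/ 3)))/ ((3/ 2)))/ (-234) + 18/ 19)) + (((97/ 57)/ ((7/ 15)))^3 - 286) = -3730793473/ 14115822 - sqrt(120399)/ 350415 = -264.30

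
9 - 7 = 2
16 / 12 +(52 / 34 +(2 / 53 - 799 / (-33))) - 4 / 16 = 1064941 / 39644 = 26.86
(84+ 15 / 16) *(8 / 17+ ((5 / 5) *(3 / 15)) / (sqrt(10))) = 45.34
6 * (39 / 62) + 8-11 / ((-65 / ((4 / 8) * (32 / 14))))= 11.97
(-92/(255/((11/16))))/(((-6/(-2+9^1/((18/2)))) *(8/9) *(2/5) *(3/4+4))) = -253/10336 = -0.02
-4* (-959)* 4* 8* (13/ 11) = 1595776/ 11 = 145070.55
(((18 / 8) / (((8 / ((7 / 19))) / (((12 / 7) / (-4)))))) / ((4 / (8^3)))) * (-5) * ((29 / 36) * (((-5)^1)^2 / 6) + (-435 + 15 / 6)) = -463475 / 38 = -12196.71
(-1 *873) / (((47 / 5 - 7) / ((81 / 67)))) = -439.76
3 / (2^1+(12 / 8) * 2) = 3 / 5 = 0.60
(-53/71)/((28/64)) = -848/497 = -1.71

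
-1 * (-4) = 4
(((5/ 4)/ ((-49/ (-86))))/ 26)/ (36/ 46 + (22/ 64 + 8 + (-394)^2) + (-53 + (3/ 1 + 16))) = 39560/ 72767942793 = 0.00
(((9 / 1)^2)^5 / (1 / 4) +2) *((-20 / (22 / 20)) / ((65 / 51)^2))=-290212039305648 / 1859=-156111909255.32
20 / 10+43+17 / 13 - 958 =-11852 / 13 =-911.69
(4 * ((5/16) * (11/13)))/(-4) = -55/208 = -0.26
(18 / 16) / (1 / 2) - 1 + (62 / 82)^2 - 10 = -54991 / 6724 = -8.18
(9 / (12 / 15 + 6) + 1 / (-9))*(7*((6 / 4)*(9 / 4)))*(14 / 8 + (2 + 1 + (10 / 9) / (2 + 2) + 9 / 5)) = 3191713 / 16320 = 195.57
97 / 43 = 2.26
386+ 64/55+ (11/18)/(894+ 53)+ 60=419229929/937530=447.16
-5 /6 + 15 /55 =-37 /66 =-0.56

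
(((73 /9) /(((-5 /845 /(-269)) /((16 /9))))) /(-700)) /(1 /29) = -384963748 /14175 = -27157.94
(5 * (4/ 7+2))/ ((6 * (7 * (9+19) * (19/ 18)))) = 135/ 13034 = 0.01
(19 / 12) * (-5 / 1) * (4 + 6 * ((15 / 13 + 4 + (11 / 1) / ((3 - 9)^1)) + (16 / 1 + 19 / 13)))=-1018.81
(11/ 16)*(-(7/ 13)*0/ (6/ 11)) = 0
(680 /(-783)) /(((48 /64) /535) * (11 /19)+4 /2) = -27648800 /63699399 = -0.43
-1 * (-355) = 355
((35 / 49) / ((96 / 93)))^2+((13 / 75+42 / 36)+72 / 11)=115413531 / 13798400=8.36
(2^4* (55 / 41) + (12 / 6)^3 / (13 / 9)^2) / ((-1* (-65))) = 175288 / 450385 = 0.39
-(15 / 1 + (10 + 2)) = -27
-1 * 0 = 0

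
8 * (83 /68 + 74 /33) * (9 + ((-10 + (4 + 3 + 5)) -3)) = 124336 /561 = 221.63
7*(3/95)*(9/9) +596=56641/95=596.22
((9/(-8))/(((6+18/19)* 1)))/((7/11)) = -0.25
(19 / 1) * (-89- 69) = -3002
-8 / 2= -4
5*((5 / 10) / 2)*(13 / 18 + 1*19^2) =32555 / 72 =452.15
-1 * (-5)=5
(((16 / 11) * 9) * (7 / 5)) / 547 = 1008 / 30085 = 0.03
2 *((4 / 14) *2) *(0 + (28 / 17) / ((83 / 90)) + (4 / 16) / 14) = 142531 / 69139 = 2.06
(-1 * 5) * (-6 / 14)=15 / 7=2.14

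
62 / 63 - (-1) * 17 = 1133 / 63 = 17.98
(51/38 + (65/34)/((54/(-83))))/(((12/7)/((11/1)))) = -4287899/418608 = -10.24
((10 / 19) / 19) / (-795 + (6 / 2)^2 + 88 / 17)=-85 / 2395957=-0.00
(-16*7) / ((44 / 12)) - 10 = -446 / 11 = -40.55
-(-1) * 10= 10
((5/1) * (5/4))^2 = 625/16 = 39.06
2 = 2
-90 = -90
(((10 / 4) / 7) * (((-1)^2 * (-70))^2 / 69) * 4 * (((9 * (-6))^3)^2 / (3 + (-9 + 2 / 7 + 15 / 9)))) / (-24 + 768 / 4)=-1446369825600 / 391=-3699155564.19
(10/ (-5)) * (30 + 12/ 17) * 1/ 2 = -522/ 17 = -30.71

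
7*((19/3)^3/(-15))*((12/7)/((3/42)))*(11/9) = -4225144/1215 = -3477.48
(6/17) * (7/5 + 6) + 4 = 562/85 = 6.61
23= 23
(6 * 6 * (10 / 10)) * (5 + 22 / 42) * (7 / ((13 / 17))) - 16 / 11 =260096 / 143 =1818.85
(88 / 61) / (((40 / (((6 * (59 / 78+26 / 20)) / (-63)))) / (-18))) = 17644 / 138775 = 0.13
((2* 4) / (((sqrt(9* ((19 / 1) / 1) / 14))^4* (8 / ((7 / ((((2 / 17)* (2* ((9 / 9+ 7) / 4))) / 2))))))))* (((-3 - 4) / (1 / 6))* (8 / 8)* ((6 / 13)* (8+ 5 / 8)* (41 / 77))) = -5498633 / 309738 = -17.75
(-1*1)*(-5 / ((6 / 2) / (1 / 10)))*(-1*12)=-2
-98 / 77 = -1.27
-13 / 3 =-4.33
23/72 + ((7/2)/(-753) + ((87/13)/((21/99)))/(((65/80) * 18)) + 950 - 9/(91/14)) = 20333465095/21379176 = 951.09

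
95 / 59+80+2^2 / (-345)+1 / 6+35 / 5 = 3613633 / 40710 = 88.77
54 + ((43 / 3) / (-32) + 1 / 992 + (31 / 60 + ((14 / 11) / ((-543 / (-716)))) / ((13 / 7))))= 10586203997 / 192569520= 54.97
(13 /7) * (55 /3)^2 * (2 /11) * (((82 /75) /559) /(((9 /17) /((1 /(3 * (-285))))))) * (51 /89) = -521356 /1855272195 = -0.00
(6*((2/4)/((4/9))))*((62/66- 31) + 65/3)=-2493/44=-56.66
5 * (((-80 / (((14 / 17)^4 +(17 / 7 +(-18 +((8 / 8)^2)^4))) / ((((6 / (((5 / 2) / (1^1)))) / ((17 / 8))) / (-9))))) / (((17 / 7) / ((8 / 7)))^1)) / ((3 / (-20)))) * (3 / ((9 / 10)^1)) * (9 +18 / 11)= 10772070400 / 27225759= 395.66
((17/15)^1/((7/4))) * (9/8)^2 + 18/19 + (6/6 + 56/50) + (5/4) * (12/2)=605789/53200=11.39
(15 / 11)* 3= 45 / 11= 4.09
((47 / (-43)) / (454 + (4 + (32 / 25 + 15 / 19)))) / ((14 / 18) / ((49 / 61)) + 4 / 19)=-3817575 / 1894150387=-0.00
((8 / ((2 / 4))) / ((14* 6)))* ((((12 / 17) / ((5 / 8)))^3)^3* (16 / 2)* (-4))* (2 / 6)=-9849372385059274752 / 1621318623982421875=-6.07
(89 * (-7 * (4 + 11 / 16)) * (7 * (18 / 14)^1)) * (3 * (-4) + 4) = 420525 / 2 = 210262.50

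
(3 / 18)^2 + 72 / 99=299 / 396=0.76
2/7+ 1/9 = 25/63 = 0.40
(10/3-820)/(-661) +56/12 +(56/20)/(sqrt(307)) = 14*sqrt(307)/1535 +11704/1983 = 6.06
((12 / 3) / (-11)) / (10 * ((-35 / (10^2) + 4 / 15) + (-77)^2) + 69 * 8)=-24 / 3949517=-0.00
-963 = -963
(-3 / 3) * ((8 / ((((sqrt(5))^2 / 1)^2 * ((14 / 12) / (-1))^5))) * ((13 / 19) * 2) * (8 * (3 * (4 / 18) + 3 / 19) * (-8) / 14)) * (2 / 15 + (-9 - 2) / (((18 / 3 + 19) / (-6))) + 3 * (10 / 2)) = -13.57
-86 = -86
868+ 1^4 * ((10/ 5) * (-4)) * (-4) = 900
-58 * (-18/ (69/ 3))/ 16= 261/ 92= 2.84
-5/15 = -1/3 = -0.33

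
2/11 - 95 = -1043/11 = -94.82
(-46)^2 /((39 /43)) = 90988 /39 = 2333.03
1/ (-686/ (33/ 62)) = -33/ 42532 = -0.00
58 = 58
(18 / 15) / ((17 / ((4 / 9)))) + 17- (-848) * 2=436823 / 255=1713.03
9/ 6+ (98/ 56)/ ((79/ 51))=831/ 316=2.63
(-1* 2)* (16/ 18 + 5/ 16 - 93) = 13219/ 72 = 183.60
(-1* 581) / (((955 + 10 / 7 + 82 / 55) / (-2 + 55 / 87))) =26618515 / 32085513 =0.83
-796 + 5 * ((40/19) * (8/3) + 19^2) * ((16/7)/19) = -4362716/7581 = -575.48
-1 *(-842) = 842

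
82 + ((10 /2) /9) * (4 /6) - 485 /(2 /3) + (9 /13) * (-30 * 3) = -496621 /702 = -707.44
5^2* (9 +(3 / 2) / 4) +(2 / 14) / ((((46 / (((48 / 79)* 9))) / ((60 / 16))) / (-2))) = 23835165 / 101752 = 234.25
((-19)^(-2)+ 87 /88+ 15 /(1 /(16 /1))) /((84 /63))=22967445 /127072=180.74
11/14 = 0.79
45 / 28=1.61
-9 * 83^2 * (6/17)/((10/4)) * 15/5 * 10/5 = -4464072/85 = -52518.49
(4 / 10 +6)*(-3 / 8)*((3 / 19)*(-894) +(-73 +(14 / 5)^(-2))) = 2391147 / 4655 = 513.67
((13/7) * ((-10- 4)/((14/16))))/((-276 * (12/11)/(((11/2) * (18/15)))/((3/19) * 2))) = 3146/15295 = 0.21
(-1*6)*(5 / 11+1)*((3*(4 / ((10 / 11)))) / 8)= -72 / 5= -14.40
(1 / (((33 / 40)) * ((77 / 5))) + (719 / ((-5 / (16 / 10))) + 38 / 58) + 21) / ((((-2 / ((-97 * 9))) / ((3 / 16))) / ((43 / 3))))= -1200686253891 / 4912600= -244409.53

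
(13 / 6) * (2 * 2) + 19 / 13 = 395 / 39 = 10.13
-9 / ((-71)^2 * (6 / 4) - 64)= -18 / 14995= -0.00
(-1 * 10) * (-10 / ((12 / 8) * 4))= 50 / 3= 16.67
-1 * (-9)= 9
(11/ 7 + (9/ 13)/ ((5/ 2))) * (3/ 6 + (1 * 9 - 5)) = 7569/ 910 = 8.32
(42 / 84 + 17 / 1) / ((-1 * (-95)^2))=-7 / 3610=-0.00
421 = 421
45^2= 2025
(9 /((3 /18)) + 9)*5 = 315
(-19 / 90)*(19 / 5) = -361 / 450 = -0.80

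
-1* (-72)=72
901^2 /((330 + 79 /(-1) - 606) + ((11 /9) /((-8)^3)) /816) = -3052475670528 /1334845451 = -2286.76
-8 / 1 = -8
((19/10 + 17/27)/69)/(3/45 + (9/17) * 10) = 11611/1697814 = 0.01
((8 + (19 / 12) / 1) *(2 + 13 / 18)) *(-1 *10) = -28175 / 108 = -260.88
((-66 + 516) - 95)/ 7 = 355/ 7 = 50.71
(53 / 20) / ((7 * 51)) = 53 / 7140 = 0.01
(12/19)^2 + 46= 16750/361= 46.40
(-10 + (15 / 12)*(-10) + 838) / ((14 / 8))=466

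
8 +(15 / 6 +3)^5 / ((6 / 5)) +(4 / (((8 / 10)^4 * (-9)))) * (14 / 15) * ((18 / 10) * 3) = 805741 / 192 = 4196.57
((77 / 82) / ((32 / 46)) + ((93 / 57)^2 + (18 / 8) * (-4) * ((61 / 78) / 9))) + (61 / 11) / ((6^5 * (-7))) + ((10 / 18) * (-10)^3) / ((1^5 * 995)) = 7655664741287 / 2865790755828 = 2.67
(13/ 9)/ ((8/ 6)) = 1.08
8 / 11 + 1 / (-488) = 3893 / 5368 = 0.73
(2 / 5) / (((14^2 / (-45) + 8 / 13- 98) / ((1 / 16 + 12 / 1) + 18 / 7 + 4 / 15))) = -976287 / 16665040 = -0.06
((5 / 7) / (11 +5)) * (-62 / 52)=-155 / 2912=-0.05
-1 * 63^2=-3969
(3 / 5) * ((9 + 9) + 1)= 57 / 5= 11.40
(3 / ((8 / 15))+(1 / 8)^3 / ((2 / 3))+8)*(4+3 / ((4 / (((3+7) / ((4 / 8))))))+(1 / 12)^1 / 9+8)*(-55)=-2238870425 / 110592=-20244.42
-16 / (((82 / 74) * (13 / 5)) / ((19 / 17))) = -56240 / 9061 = -6.21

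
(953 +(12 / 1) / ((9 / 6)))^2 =923521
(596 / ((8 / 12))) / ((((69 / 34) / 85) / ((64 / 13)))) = 55118080 / 299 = 184341.40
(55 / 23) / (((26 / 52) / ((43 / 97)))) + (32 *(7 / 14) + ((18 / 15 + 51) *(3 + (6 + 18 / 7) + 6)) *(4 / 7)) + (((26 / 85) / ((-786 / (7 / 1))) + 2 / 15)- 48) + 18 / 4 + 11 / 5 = 3659698923091 / 7303602390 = 501.08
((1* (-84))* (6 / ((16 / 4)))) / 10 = -12.60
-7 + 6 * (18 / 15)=1 / 5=0.20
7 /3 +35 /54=161 /54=2.98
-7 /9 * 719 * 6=-3355.33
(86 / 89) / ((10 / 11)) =473 / 445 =1.06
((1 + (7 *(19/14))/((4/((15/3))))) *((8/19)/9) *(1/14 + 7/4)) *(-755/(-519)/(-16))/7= -1322005/92772288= -0.01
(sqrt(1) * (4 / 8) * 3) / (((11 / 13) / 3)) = 117 / 22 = 5.32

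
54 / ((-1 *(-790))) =27 / 395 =0.07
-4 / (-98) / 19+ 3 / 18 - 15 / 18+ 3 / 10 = -10181 / 27930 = -0.36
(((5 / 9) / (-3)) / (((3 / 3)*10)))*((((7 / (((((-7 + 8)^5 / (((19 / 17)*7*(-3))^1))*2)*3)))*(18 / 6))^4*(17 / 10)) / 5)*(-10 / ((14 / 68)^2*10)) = 45996405987 / 6800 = 6764177.35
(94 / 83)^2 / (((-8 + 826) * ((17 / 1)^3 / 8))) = 35344 / 13842873713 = 0.00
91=91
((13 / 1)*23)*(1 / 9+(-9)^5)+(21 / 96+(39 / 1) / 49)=-17655616.76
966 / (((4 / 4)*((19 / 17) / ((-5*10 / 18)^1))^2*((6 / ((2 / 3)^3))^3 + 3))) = 3722320000 / 5181826851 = 0.72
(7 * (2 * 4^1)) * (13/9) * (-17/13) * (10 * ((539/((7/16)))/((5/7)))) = -16420096/9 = -1824455.11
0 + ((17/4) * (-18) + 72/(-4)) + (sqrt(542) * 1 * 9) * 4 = -189/2 + 36 * sqrt(542) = 743.61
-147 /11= -13.36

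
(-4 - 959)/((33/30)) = -9630/11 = -875.45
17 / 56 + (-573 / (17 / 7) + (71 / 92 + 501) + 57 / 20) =29448383 / 109480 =268.98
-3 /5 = -0.60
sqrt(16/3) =4 *sqrt(3)/3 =2.31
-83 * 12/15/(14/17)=-2822/35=-80.63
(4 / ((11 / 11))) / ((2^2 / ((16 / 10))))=8 / 5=1.60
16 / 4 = 4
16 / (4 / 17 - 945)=-272 / 16061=-0.02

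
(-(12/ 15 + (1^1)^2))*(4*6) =-216/ 5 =-43.20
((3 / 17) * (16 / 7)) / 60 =4 / 595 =0.01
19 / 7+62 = 453 / 7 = 64.71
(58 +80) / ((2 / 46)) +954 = 4128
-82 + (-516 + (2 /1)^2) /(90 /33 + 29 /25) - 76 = -309702 /1069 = -289.71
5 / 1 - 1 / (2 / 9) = 1 / 2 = 0.50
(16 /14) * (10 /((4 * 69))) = 20 /483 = 0.04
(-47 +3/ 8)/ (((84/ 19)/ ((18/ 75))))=-7087/ 2800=-2.53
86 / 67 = 1.28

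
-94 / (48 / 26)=-611 / 12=-50.92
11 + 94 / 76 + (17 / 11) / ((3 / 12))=7699 / 418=18.42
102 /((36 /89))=1513 /6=252.17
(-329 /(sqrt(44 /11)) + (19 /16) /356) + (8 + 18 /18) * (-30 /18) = -1022413 /5696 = -179.50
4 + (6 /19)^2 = 1480 /361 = 4.10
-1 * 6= -6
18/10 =9/5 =1.80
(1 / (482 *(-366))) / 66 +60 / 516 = 58215917 / 500657256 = 0.12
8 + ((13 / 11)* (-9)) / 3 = 49 / 11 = 4.45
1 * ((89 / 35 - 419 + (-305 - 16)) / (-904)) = 25811 / 31640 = 0.82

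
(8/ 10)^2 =16/ 25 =0.64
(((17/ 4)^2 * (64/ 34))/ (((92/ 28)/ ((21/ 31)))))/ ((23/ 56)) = 279888/ 16399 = 17.07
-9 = -9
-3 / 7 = -0.43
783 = 783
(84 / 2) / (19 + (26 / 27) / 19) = 21546 / 9773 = 2.20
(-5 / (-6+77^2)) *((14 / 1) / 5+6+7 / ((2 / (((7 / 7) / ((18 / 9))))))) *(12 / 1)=-633 / 5923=-0.11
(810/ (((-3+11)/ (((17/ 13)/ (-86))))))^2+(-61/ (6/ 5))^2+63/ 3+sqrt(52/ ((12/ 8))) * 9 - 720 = 6 * sqrt(78)+339710999281/ 179989056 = 1940.39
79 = 79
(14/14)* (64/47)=64/47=1.36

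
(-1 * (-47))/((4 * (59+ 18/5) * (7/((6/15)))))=47/4382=0.01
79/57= 1.39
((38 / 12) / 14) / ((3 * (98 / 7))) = 19 / 3528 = 0.01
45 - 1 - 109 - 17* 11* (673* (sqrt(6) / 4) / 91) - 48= -959.90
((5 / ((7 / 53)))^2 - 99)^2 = 4273759876 / 2401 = 1779991.62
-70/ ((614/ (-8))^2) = -1120/ 94249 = -0.01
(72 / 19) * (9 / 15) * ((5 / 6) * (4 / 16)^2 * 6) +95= 3637 / 38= 95.71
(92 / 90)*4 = 184 / 45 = 4.09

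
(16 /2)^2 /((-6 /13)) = -416 /3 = -138.67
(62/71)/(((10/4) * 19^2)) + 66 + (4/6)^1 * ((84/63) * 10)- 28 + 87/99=606057271/12687345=47.77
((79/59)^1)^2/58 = 6241/201898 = 0.03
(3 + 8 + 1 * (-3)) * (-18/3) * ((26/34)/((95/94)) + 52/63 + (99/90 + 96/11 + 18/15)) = -225796712/373065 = -605.25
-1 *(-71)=71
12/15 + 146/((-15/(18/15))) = -272/25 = -10.88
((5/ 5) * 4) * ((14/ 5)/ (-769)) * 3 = -168/ 3845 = -0.04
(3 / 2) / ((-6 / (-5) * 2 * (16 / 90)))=225 / 64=3.52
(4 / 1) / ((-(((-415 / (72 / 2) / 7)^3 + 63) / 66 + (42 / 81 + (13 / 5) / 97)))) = -2049025144320 / 733652273989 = -2.79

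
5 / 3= 1.67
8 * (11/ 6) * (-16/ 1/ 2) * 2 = -704/ 3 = -234.67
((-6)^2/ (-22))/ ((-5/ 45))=162/ 11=14.73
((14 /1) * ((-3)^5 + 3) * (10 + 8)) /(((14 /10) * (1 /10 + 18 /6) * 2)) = -216000 /31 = -6967.74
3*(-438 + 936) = 1494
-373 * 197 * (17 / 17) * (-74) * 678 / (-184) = -921672183 / 46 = -20036351.80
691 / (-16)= -691 / 16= -43.19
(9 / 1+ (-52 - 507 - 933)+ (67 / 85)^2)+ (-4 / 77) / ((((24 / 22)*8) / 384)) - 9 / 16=-1201845607 / 809200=-1485.23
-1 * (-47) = 47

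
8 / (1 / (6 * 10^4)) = 480000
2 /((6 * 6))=1 /18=0.06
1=1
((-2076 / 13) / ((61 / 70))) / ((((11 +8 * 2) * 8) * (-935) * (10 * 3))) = 1211 / 40038570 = 0.00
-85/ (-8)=85/ 8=10.62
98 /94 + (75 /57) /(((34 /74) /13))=581002 /15181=38.27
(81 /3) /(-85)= -27 /85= -0.32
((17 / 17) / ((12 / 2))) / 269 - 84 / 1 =-135575 / 1614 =-84.00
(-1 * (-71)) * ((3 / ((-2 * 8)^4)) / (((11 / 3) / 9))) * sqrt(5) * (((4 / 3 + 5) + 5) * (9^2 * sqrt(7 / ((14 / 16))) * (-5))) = -13198545 * sqrt(10) / 180224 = -231.59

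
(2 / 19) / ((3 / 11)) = 22 / 57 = 0.39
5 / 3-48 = -139 / 3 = -46.33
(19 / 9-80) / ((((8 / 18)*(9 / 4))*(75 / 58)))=-40658 / 675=-60.23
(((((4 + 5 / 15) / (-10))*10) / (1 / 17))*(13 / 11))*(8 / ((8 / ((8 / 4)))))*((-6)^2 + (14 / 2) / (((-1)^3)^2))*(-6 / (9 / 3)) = 494156 / 33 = 14974.42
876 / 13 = 67.38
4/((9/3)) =4/3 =1.33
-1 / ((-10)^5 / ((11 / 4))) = 11 / 400000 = 0.00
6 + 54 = 60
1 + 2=3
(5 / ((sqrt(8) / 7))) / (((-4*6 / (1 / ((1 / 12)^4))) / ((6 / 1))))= -45360*sqrt(2)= -64148.73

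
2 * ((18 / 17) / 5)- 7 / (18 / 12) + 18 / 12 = -1399 / 510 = -2.74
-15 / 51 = -5 / 17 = -0.29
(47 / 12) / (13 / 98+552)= 2303 / 324654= 0.01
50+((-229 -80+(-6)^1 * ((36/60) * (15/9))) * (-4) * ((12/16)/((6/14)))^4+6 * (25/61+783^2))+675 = 14409971951/3904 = 3691078.88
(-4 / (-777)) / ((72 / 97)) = 97 / 13986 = 0.01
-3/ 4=-0.75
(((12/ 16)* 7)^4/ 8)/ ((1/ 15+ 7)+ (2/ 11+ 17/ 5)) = 4584195/ 514048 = 8.92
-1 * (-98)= 98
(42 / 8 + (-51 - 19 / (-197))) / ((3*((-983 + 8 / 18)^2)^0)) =-35975 / 2364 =-15.22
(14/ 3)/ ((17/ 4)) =56/ 51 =1.10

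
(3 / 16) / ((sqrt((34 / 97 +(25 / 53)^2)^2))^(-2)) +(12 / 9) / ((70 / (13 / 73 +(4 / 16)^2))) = 0.07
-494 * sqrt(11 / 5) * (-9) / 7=4446 * sqrt(55) / 35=942.07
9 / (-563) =-0.02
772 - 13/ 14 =10795/ 14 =771.07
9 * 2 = 18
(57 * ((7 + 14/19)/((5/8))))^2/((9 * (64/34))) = 734706/25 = 29388.24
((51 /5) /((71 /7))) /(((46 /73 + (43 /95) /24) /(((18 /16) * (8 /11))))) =106954344 /84362839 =1.27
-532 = -532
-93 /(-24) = 31 /8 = 3.88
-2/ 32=-1/ 16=-0.06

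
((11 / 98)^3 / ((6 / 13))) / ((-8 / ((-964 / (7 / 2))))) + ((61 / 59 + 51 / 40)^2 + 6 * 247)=20467743958082129 / 13760415278400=1487.44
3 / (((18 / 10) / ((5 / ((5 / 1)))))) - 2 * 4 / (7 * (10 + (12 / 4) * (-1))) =221 / 147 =1.50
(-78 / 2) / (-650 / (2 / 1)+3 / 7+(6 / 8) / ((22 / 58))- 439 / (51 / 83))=612612 / 16289905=0.04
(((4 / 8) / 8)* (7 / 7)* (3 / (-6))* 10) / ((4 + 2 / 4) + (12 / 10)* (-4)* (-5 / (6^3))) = -45 / 664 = -0.07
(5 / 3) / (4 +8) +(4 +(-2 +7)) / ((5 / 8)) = 2617 / 180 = 14.54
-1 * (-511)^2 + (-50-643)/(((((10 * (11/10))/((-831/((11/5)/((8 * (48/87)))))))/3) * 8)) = -70732879/319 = -221733.16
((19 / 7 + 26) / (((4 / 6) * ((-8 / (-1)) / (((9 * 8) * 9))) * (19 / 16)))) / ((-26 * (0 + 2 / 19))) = -97686 / 91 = -1073.47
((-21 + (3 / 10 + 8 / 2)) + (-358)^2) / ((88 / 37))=47414501 / 880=53880.11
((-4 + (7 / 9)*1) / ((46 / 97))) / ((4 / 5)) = -14065 / 1656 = -8.49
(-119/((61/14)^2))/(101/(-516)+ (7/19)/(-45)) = 3430027440/111589069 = 30.74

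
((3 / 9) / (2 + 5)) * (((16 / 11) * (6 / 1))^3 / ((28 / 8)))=589824 / 65219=9.04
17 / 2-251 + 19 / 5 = -2387 / 10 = -238.70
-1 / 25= -0.04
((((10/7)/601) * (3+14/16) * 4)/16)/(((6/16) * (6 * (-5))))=-31/151452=-0.00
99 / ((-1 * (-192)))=33 / 64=0.52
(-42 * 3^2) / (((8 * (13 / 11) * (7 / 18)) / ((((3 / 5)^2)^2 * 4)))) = -433026 / 8125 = -53.30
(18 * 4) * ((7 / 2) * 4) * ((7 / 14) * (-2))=-1008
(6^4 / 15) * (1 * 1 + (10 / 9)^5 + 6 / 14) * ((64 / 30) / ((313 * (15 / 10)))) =264292352 / 215627265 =1.23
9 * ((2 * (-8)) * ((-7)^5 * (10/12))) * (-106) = -213785040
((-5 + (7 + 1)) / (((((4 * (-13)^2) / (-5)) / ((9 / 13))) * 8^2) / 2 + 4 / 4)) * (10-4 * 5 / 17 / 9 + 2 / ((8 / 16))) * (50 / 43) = -1591500 / 205536001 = -0.01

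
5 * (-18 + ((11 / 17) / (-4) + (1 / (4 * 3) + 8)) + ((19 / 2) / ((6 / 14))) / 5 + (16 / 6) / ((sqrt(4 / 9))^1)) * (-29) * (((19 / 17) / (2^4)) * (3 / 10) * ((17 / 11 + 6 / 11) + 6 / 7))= 104939603 / 7120960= 14.74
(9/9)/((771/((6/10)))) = 1/1285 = 0.00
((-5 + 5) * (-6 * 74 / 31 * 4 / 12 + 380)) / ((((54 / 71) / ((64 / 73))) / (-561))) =0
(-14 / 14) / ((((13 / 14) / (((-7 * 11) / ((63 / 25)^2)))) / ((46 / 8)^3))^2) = -6997008816015625 / 1135420416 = -6162482.83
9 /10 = 0.90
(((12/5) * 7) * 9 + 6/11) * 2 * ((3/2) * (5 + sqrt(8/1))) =50076 * sqrt(2)/55 + 25038/11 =3563.78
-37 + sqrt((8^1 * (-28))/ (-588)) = -36.38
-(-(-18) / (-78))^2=-9 / 169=-0.05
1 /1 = 1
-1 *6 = -6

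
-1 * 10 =-10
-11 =-11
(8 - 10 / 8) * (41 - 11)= 405 / 2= 202.50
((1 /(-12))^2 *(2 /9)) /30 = 1 /19440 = 0.00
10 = 10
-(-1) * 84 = 84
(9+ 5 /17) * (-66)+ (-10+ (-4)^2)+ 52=-555.41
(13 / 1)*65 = 845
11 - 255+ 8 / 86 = -10488 / 43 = -243.91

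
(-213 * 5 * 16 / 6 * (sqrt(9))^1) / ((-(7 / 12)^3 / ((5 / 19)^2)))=368064000 / 123823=2972.50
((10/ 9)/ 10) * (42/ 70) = 1/ 15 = 0.07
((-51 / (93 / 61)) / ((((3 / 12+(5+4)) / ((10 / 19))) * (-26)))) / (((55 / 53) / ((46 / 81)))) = 10112824 / 252428319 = 0.04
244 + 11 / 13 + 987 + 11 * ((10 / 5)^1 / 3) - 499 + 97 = 32650 / 39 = 837.18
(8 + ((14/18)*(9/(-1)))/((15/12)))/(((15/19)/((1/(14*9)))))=38/1575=0.02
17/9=1.89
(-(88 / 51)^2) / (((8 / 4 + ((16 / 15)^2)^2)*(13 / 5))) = -108900000 / 313307501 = -0.35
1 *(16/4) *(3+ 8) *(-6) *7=-1848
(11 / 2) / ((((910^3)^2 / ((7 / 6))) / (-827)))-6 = -5840940878136009097 / 973490146356000000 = -6.00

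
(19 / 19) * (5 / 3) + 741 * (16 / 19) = 1877 / 3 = 625.67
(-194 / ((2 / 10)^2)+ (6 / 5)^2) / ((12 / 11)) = -4444.51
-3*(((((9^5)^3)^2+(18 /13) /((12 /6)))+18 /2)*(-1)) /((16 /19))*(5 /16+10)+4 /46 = 119207964229944109821529804159628441 /76544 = 1557378295228157789265387000000.00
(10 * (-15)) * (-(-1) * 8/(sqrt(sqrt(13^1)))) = -1200 * 13^(3/4)/13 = -631.97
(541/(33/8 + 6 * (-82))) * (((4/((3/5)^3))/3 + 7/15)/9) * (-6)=23275984/4742145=4.91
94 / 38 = 47 / 19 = 2.47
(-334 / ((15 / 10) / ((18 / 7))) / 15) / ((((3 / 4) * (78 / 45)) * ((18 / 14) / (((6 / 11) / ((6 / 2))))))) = -5344 / 1287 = -4.15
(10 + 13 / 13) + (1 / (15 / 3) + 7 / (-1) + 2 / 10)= 22 / 5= 4.40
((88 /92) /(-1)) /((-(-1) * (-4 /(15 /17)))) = 165 /782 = 0.21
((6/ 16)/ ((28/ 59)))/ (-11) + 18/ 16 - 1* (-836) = 837.05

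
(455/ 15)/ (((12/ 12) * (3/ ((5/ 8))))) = 455/ 72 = 6.32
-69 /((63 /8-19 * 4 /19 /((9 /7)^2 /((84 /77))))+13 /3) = -163944 /22735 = -7.21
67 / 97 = 0.69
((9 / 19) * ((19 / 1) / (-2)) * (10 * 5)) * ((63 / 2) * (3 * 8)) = -170100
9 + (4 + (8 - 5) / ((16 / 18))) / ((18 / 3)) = 491 / 48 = 10.23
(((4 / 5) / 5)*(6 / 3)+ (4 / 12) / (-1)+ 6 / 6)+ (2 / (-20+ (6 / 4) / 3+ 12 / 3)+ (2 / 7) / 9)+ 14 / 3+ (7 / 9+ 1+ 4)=61486 / 5425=11.33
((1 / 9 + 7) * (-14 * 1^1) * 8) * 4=-28672 / 9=-3185.78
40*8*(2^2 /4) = 320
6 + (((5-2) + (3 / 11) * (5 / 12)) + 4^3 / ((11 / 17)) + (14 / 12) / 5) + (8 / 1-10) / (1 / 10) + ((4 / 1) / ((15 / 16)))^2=1053959 / 9900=106.46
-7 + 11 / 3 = -10 / 3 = -3.33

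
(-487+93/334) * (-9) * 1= 1463085/334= 4380.49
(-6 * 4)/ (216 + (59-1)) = -12/ 137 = -0.09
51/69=17/23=0.74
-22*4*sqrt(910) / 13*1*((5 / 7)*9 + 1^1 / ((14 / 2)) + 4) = -6512*sqrt(910) / 91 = -2158.71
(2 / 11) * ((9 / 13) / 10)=9 / 715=0.01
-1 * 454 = -454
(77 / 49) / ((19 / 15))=165 / 133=1.24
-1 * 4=-4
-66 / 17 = -3.88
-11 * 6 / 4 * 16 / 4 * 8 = -528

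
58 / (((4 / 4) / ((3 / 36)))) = 29 / 6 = 4.83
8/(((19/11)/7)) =616/19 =32.42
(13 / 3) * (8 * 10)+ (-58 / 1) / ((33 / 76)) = 2344 / 11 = 213.09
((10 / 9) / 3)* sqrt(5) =0.83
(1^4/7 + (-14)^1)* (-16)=1552/7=221.71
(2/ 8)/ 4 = 1/ 16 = 0.06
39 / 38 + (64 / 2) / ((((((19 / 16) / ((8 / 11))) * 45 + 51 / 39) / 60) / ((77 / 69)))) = 29.68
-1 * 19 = -19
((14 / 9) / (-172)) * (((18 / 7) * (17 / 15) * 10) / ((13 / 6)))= -68 / 559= -0.12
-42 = -42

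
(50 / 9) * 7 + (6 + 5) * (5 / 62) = 22195 / 558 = 39.78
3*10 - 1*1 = 29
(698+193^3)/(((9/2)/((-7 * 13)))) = -436178470/3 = -145392823.33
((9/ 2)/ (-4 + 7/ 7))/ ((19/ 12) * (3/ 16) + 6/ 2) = -96/ 211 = -0.45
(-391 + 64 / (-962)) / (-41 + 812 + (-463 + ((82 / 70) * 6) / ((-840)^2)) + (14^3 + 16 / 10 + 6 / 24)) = -774231948000 / 6046000034321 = -0.13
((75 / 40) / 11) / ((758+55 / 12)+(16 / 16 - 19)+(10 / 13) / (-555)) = 21645 / 94549994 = 0.00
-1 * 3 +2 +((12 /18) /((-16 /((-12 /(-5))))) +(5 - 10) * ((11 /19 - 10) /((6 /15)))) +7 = 11748 /95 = 123.66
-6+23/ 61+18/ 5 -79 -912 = -993.02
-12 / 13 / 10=-0.09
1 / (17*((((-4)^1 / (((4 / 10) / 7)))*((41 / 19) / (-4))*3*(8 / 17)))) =19 / 17220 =0.00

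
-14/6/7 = -1/3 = -0.33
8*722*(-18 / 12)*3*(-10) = 259920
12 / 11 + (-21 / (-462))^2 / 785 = 414481 / 379940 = 1.09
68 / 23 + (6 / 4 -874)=-39999 / 46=-869.54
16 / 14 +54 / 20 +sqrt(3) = sqrt(3) +269 / 70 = 5.57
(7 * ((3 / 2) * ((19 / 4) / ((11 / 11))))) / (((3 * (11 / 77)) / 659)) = 613529 / 8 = 76691.12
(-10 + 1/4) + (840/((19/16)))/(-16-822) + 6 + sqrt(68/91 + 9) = -146295/31844 + sqrt(80717)/91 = -1.47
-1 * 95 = -95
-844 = -844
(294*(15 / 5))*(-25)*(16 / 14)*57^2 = -81874800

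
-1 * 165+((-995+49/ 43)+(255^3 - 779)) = 712915797/ 43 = 16579437.14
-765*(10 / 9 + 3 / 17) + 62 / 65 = -984.05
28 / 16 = 7 / 4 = 1.75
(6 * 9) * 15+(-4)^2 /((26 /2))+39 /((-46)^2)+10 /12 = 67016299 /82524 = 812.08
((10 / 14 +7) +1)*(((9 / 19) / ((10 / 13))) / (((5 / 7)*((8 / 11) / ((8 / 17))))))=78507 / 16150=4.86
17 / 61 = 0.28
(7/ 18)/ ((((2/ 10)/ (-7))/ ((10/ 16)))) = -1225/ 144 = -8.51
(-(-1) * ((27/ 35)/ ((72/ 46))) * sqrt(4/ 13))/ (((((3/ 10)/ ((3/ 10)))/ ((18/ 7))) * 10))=621 * sqrt(13)/ 31850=0.07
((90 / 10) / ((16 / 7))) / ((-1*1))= -63 / 16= -3.94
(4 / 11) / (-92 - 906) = -2 / 5489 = -0.00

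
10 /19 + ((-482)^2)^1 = 4414166 /19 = 232324.53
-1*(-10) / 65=2 / 13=0.15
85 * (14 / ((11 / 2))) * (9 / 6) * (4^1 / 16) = 1785 / 22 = 81.14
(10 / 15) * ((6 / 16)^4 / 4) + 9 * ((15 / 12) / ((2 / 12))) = 552987 / 8192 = 67.50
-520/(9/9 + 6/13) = -6760/19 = -355.79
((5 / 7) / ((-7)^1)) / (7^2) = -5 / 2401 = -0.00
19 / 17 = 1.12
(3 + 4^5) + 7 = 1034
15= 15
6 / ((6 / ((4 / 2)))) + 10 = 12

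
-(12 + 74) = -86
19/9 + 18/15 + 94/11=5869/495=11.86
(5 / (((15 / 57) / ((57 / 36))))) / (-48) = -361 / 576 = -0.63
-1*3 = -3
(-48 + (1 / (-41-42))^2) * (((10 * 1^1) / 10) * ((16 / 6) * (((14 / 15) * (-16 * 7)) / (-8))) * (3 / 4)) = -129623032 / 103335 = -1254.40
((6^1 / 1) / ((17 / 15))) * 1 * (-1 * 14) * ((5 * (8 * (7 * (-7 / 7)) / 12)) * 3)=88200 / 17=5188.24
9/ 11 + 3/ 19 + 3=831/ 209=3.98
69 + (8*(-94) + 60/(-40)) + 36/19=-25939/38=-682.61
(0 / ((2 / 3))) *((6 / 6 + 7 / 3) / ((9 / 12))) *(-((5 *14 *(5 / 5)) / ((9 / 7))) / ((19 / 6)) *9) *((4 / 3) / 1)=0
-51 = -51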